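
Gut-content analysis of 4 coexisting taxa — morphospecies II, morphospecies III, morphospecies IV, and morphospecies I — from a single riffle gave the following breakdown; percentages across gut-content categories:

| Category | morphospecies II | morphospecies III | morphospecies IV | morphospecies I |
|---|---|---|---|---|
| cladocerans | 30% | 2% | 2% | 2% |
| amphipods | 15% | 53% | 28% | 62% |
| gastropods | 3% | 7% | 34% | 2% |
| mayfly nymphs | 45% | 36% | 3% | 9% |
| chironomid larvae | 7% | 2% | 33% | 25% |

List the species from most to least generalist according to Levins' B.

morphospecies IV > morphospecies II > morphospecies III > morphospecies I

Convert percentages to proportions (divide by 100).
Σp_IIᵢ² = 0.30² + 0.15² + 0.03² + 0.45² + 0.07² = 0.0900 + 0.0225 + 0.0009 + 0.2025 + 0.0049 = 0.3208
B_II = 1 / 0.3208 = 3.1172
Σp_IIIᵢ² = 0.02² + 0.53² + 0.07² + 0.36² + 0.02² = 0.0004 + 0.2809 + 0.0049 + 0.1296 + 0.0004 = 0.4162
B_III = 1 / 0.4162 = 2.4027
Σp_IVᵢ² = 0.02² + 0.28² + 0.34² + 0.03² + 0.33² = 0.0004 + 0.0784 + 0.1156 + 0.0009 + 0.1089 = 0.3042
B_IV = 1 / 0.3042 = 3.2873
Σp_Iᵢ² = 0.02² + 0.62² + 0.02² + 0.09² + 0.25² = 0.0004 + 0.3844 + 0.0004 + 0.0081 + 0.0625 = 0.4558
B_I = 1 / 0.4558 = 2.1939
Ranking by B (broadest → narrowest): morphospecies IV (3.29) > morphospecies II (3.12) > morphospecies III (2.40) > morphospecies I (2.19)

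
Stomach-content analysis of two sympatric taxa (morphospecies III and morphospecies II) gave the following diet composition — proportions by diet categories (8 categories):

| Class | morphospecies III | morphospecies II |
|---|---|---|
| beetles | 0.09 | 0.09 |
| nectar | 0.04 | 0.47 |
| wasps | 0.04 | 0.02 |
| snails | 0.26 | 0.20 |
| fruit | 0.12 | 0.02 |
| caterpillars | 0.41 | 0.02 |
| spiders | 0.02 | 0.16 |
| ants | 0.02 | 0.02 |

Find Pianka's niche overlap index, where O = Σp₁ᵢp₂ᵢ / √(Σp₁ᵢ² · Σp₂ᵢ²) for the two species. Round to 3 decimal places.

0.337

Σ p₁ᵢp₂ᵢ = 0.0081 + 0.0188 + 0.0008 + 0.0520 + 0.0024 + 0.0082 + 0.0032 + 0.0004 = 0.0939
Σp_1ᵢ² = 0.09² + 0.04² + 0.04² + 0.26² + 0.12² + 0.41² + 0.02² + 0.02² = 0.0081 + 0.0016 + 0.0016 + 0.0676 + 0.0144 + 0.1681 + 0.0004 + 0.0004 = 0.2622
Σp_2ᵢ² = 0.09² + 0.47² + 0.02² + 0.20² + 0.02² + 0.02² + 0.16² + 0.02² = 0.0081 + 0.2209 + 0.0004 + 0.0400 + 0.0004 + 0.0004 + 0.0256 + 0.0004 = 0.2962
O = 0.0939 / √(0.2622 × 0.2962) = 0.0939 / 0.278682 = 0.33694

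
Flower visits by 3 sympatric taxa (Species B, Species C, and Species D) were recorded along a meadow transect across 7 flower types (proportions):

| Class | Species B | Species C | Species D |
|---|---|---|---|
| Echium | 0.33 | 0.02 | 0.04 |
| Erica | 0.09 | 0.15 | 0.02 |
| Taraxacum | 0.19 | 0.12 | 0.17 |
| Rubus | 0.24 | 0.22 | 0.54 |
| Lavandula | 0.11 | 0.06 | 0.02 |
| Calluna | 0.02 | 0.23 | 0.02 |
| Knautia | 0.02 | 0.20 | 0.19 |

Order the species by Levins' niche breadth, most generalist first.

Σp_Bᵢ² = 0.33² + 0.09² + 0.19² + 0.24² + 0.11² + 0.02² + 0.02² = 0.1089 + 0.0081 + 0.0361 + 0.0576 + 0.0121 + 0.0004 + 0.0004 = 0.2236
B_B = 1 / 0.2236 = 4.4723
Σp_Cᵢ² = 0.02² + 0.15² + 0.12² + 0.22² + 0.06² + 0.23² + 0.20² = 0.0004 + 0.0225 + 0.0144 + 0.0484 + 0.0036 + 0.0529 + 0.0400 = 0.1822
B_C = 1 / 0.1822 = 5.4885
Σp_Dᵢ² = 0.04² + 0.02² + 0.17² + 0.54² + 0.02² + 0.02² + 0.19² = 0.0016 + 0.0004 + 0.0289 + 0.2916 + 0.0004 + 0.0004 + 0.0361 = 0.3594
B_D = 1 / 0.3594 = 2.7824
Ranking by B (broadest → narrowest): Species C (5.49) > Species B (4.47) > Species D (2.78)

Species C > Species B > Species D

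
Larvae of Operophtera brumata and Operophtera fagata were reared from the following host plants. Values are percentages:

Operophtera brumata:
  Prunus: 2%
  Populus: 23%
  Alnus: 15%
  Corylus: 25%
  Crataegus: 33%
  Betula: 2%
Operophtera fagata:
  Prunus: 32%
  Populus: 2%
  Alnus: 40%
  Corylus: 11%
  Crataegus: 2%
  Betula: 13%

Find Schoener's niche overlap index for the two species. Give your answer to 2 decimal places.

Convert percentages to proportions (divide by 100).
Σ|p₁ᵢ − p₂ᵢ| = 0.30 + 0.21 + 0.25 + 0.14 + 0.31 + 0.11 = 1.32
D = 1 − ½ × 1.32 = 1 − 0.660 = 0.3400

0.34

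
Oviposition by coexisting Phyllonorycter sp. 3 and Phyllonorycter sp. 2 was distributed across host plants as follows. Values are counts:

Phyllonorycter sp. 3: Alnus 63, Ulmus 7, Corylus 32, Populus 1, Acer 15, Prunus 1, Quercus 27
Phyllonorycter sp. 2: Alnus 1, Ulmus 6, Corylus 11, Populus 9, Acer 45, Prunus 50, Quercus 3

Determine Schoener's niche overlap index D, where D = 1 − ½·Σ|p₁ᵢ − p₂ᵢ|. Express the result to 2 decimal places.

0.28

Proportions for Phyllonorycter sp. 3 (n=146): 63/146=0.4315, 7/146=0.0479, 32/146=0.2192, 1/146=0.0068, 15/146=0.1027, 1/146=0.0068, 27/146=0.1849
Proportions for Phyllonorycter sp. 2 (n=125): 1/125=0.0080, 6/125=0.0480, 11/125=0.0880, 9/125=0.0720, 45/125=0.3600, 50/125=0.4000, 3/125=0.0240
Σ|p₁ᵢ − p₂ᵢ| = 0.4235 + 0.0001 + 0.1312 + 0.0652 + 0.2573 + 0.3932 + 0.1609 = 1.4314
D = 1 − ½ × 1.4314 = 1 − 0.71570 = 0.28430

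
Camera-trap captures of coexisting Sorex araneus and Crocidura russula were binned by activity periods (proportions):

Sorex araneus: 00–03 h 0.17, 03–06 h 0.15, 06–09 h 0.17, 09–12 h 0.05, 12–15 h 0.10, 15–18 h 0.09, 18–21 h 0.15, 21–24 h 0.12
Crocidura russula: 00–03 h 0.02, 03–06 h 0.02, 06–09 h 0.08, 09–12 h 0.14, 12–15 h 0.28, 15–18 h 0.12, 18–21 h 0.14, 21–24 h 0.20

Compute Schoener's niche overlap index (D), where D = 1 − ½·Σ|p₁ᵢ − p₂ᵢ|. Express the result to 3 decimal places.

0.620

Σ|p₁ᵢ − p₂ᵢ| = 0.15 + 0.13 + 0.09 + 0.09 + 0.18 + 0.03 + 0.01 + 0.08 = 0.76
D = 1 − ½ × 0.76 = 1 − 0.380 = 0.62000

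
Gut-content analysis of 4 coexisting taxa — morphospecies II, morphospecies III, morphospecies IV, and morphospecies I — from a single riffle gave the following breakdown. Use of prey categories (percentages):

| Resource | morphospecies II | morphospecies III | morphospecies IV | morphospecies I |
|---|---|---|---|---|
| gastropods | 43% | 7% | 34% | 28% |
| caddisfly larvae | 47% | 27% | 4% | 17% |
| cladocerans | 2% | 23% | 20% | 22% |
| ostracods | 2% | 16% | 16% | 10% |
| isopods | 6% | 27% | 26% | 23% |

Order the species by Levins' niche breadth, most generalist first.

morphospecies I > morphospecies III > morphospecies IV > morphospecies II

Convert percentages to proportions (divide by 100).
Σp_IIᵢ² = 0.43² + 0.47² + 0.02² + 0.02² + 0.06² = 0.1849 + 0.2209 + 0.0004 + 0.0004 + 0.0036 = 0.4102
B_II = 1 / 0.4102 = 2.4378
Σp_IIIᵢ² = 0.07² + 0.27² + 0.23² + 0.16² + 0.27² = 0.0049 + 0.0729 + 0.0529 + 0.0256 + 0.0729 = 0.2292
B_III = 1 / 0.2292 = 4.3630
Σp_IVᵢ² = 0.34² + 0.04² + 0.20² + 0.16² + 0.26² = 0.1156 + 0.0016 + 0.0400 + 0.0256 + 0.0676 = 0.2504
B_IV = 1 / 0.2504 = 3.9936
Σp_Iᵢ² = 0.28² + 0.17² + 0.22² + 0.10² + 0.23² = 0.0784 + 0.0289 + 0.0484 + 0.0100 + 0.0529 = 0.2186
B_I = 1 / 0.2186 = 4.5746
Ranking by B (broadest → narrowest): morphospecies I (4.57) > morphospecies III (4.36) > morphospecies IV (3.99) > morphospecies II (2.44)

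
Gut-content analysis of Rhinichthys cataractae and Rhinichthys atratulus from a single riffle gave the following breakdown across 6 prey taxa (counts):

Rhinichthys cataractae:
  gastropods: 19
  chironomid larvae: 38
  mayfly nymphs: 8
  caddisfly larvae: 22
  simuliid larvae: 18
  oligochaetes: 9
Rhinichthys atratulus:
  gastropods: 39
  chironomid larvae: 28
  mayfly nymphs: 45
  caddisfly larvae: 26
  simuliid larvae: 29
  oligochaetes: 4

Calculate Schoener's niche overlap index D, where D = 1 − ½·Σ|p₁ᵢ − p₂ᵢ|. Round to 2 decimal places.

Proportions for Rhinichthys cataractae (n=114): 19/114=0.1667, 38/114=0.3333, 8/114=0.0702, 22/114=0.1930, 18/114=0.1579, 9/114=0.0789
Proportions for Rhinichthys atratulus (n=171): 39/171=0.2281, 28/171=0.1637, 45/171=0.2632, 26/171=0.1520, 29/171=0.1696, 4/171=0.0234
Σ|p₁ᵢ − p₂ᵢ| = 0.0614 + 0.1696 + 0.1930 + 0.0410 + 0.0117 + 0.0555 = 0.5322
D = 1 − ½ × 0.5322 = 1 − 0.26610 = 0.73390

0.73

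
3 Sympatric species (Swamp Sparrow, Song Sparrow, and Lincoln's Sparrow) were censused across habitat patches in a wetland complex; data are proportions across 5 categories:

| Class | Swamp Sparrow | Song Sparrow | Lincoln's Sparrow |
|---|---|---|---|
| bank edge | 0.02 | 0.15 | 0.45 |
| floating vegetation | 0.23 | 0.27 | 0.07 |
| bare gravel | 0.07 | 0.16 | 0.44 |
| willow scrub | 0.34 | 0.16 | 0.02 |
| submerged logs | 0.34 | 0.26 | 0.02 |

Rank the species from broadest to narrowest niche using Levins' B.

Σp_Swamᵢ² = 0.02² + 0.23² + 0.07² + 0.34² + 0.34² = 0.0004 + 0.0529 + 0.0049 + 0.1156 + 0.1156 = 0.2894
B_Swam = 1 / 0.2894 = 3.4554
Σp_Songᵢ² = 0.15² + 0.27² + 0.16² + 0.16² + 0.26² = 0.0225 + 0.0729 + 0.0256 + 0.0256 + 0.0676 = 0.2142
B_Song = 1 / 0.2142 = 4.6685
Σp_Lincᵢ² = 0.45² + 0.07² + 0.44² + 0.02² + 0.02² = 0.2025 + 0.0049 + 0.1936 + 0.0004 + 0.0004 = 0.4018
B_Linc = 1 / 0.4018 = 2.4888
Ranking by B (broadest → narrowest): Song Sparrow (4.67) > Swamp Sparrow (3.46) > Lincoln's Sparrow (2.49)

Song Sparrow > Swamp Sparrow > Lincoln's Sparrow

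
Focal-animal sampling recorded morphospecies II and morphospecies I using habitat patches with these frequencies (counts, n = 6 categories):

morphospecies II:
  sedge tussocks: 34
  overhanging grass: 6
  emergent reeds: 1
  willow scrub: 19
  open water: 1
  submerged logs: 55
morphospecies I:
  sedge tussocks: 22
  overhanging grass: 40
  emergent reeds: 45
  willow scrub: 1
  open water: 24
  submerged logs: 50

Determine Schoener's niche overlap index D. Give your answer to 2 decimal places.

Proportions for morphospecies II (n=116): 34/116=0.2931, 6/116=0.0517, 1/116=0.0086, 19/116=0.1638, 1/116=0.0086, 55/116=0.4741
Proportions for morphospecies I (n=182): 22/182=0.1209, 40/182=0.2198, 45/182=0.2473, 1/182=0.0055, 24/182=0.1319, 50/182=0.2747
Σ|p₁ᵢ − p₂ᵢ| = 0.1722 + 0.1681 + 0.2387 + 0.1583 + 0.1233 + 0.1994 = 1.0600
D = 1 − ½ × 1.0600 = 1 − 0.53000 = 0.47000

0.47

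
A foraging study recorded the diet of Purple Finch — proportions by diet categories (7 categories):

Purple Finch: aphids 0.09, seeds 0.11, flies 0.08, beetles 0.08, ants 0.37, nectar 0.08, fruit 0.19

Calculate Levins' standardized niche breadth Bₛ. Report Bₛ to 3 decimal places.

0.618

Σpᵢ² = 0.09² + 0.11² + 0.08² + 0.08² + 0.37² + 0.08² + 0.19² = 0.0081 + 0.0121 + 0.0064 + 0.0064 + 0.1369 + 0.0064 + 0.0361 = 0.2124
B = 1 / 0.2124 = 4.70810
Bₛ = (B − 1)/(n − 1) = (4.70810 − 1)/(7 − 1) = 3.70810/6 = 0.61802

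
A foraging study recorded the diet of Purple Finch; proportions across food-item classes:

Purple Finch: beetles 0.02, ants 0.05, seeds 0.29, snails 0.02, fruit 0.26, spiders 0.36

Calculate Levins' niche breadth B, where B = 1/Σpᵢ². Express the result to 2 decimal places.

Σpᵢ² = 0.02² + 0.05² + 0.29² + 0.02² + 0.26² + 0.36² = 0.0004 + 0.0025 + 0.0841 + 0.0004 + 0.0676 + 0.1296 = 0.2846
B = 1 / 0.2846 = 3.5137

3.51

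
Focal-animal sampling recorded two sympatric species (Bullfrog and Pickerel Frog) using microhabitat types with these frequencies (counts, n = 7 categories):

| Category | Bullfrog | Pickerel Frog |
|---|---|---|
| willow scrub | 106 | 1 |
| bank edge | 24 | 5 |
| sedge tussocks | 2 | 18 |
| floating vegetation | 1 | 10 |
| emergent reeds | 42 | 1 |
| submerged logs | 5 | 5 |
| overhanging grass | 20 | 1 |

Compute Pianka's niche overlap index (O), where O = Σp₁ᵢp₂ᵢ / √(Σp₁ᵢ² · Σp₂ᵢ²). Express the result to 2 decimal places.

Proportions for Bullfrog (n=200): 106/200=0.5300, 24/200=0.1200, 2/200=0.0100, 1/200=0.0050, 42/200=0.2100, 5/200=0.0250, 20/200=0.1000
Proportions for Pickerel Frog (n=41): 1/41=0.0244, 5/41=0.1220, 18/41=0.4390, 10/41=0.2439, 1/41=0.0244, 5/41=0.1220, 1/41=0.0244
Σ p₁ᵢp₂ᵢ = 0.012932 + 0.014640 + 0.004390 + 0.001220 + 0.005124 + 0.003050 + 0.002440 = 0.043796
Σp_1ᵢ² = 0.5300² + 0.1200² + 0.0100² + 0.0050² + 0.2100² + 0.0250² + 0.1000² = 0.280900 + 0.014400 + 0.000100 + 0.000025 + 0.044100 + 0.000625 + 0.010000 = 0.350150
Σp_2ᵢ² = 0.0244² + 0.1220² + 0.4390² + 0.2439² + 0.0244² + 0.1220² + 0.0244² = 0.000595 + 0.014884 + 0.192721 + 0.059487 + 0.000595 + 0.014884 + 0.000595 = 0.283761
O = 0.043796 / √(0.350150 × 0.283761) = 0.043796 / 0.3152125 = 0.1389

0.14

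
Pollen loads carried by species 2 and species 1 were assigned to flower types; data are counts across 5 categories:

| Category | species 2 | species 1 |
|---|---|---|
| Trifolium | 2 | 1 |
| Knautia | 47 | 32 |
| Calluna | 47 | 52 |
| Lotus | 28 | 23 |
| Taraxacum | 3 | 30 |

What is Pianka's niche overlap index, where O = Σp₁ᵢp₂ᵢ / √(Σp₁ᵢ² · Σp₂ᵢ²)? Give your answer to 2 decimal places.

0.90

Proportions for species 2 (n=127): 2/127=0.0157, 47/127=0.3701, 47/127=0.3701, 28/127=0.2205, 3/127=0.0236
Proportions for species 1 (n=138): 1/138=0.0072, 32/138=0.2319, 52/138=0.3768, 23/138=0.1667, 30/138=0.2174
Σ p₁ᵢp₂ᵢ = 0.000113 + 0.085826 + 0.139454 + 0.036757 + 0.005131 = 0.267281
Σp_1ᵢ² = 0.0157² + 0.3701² + 0.3701² + 0.2205² + 0.0236² = 0.000246 + 0.136974 + 0.136974 + 0.048620 + 0.000557 = 0.323371
Σp_2ᵢ² = 0.0072² + 0.2319² + 0.3768² + 0.1667² + 0.2174² = 0.000052 + 0.053778 + 0.141978 + 0.027789 + 0.047263 = 0.270860
O = 0.267281 / √(0.323371 × 0.270860) = 0.267281 / 0.2959532 = 0.9031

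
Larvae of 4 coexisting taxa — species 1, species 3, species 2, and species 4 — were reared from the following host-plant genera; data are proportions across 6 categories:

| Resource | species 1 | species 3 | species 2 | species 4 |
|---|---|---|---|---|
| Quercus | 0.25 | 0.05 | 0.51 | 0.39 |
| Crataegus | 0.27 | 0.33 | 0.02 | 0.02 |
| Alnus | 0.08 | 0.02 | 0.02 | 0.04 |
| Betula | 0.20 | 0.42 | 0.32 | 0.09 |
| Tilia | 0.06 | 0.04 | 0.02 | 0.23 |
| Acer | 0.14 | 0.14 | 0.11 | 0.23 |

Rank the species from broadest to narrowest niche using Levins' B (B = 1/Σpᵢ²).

Σp_1ᵢ² = 0.25² + 0.27² + 0.08² + 0.20² + 0.06² + 0.14² = 0.0625 + 0.0729 + 0.0064 + 0.0400 + 0.0036 + 0.0196 = 0.2050
B_1 = 1 / 0.2050 = 4.8780
Σp_3ᵢ² = 0.05² + 0.33² + 0.02² + 0.42² + 0.04² + 0.14² = 0.0025 + 0.1089 + 0.0004 + 0.1764 + 0.0016 + 0.0196 = 0.3094
B_3 = 1 / 0.3094 = 3.2321
Σp_2ᵢ² = 0.51² + 0.02² + 0.02² + 0.32² + 0.02² + 0.11² = 0.2601 + 0.0004 + 0.0004 + 0.1024 + 0.0004 + 0.0121 = 0.3758
B_2 = 1 / 0.3758 = 2.6610
Σp_4ᵢ² = 0.39² + 0.02² + 0.04² + 0.09² + 0.23² + 0.23² = 0.1521 + 0.0004 + 0.0016 + 0.0081 + 0.0529 + 0.0529 = 0.2680
B_4 = 1 / 0.2680 = 3.7313
Ranking by B (broadest → narrowest): species 1 (4.88) > species 4 (3.73) > species 3 (3.23) > species 2 (2.66)

species 1 > species 4 > species 3 > species 2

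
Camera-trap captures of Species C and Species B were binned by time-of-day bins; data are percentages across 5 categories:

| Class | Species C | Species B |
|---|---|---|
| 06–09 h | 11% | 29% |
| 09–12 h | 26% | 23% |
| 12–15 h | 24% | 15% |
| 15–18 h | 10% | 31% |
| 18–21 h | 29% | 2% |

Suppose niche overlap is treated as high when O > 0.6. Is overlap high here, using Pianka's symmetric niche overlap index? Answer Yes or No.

Convert percentages to proportions (divide by 100).
Σ p₁ᵢp₂ᵢ = 0.0319 + 0.0598 + 0.0360 + 0.0310 + 0.0058 = 0.1645
Σp_1ᵢ² = 0.11² + 0.26² + 0.24² + 0.10² + 0.29² = 0.0121 + 0.0676 + 0.0576 + 0.0100 + 0.0841 = 0.2314
Σp_2ᵢ² = 0.29² + 0.23² + 0.15² + 0.31² + 0.02² = 0.0841 + 0.0529 + 0.0225 + 0.0961 + 0.0004 = 0.2560
O = 0.1645 / √(0.2314 × 0.2560) = 0.1645 / 0.24339 = 0.6759
O = 0.6759 > 0.6 → Yes.

Yes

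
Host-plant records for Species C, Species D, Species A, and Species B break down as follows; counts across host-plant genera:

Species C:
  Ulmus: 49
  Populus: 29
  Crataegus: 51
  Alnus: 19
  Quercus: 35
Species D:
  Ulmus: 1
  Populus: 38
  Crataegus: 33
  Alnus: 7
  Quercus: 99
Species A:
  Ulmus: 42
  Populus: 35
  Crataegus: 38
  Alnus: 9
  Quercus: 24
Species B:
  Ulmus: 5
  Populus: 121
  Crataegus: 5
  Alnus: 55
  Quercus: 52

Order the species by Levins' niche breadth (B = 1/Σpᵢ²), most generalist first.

Proportions for Species C (n=183): 49/183=0.2678, 29/183=0.1585, 51/183=0.2787, 19/183=0.1038, 35/183=0.1913
Proportions for Species D (n=178): 1/178=0.0056, 38/178=0.2135, 33/178=0.1854, 7/178=0.0393, 99/178=0.5562
Proportions for Species A (n=148): 42/148=0.2838, 35/148=0.2365, 38/148=0.2568, 9/148=0.0608, 24/148=0.1622
Proportions for Species B (n=238): 5/238=0.0210, 121/238=0.5084, 5/238=0.0210, 55/238=0.2311, 52/238=0.2185
Σp_Cᵢ² = 0.2678² + 0.1585² + 0.2787² + 0.1038² + 0.1913² = 0.071717 + 0.025122 + 0.077674 + 0.010774 + 0.036596 = 0.221883
B_C = 1 / 0.221883 = 4.5069
Σp_Dᵢ² = 0.0056² + 0.2135² + 0.1854² + 0.0393² + 0.5562² = 0.000031 + 0.045582 + 0.034373 + 0.001544 + 0.309358 = 0.390888
B_D = 1 / 0.390888 = 2.5583
Σp_Aᵢ² = 0.2838² + 0.2365² + 0.2568² + 0.0608² + 0.1622² = 0.080542 + 0.055932 + 0.065946 + 0.003697 + 0.026309 = 0.232426
B_A = 1 / 0.232426 = 4.3024
Σp_Bᵢ² = 0.0210² + 0.5084² + 0.0210² + 0.2311² + 0.2185² = 0.000441 + 0.258471 + 0.000441 + 0.053407 + 0.047742 = 0.360502
B_B = 1 / 0.360502 = 2.7739
Ranking by B (broadest → narrowest): Species C (4.51) > Species A (4.30) > Species B (2.77) > Species D (2.56)

Species C > Species A > Species B > Species D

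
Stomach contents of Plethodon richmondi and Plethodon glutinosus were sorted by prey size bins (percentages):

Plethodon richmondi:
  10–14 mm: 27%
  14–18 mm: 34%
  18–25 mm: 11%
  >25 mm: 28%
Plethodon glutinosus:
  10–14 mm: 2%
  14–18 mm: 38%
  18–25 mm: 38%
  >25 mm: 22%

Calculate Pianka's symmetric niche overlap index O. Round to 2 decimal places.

Convert percentages to proportions (divide by 100).
Σ p₁ᵢp₂ᵢ = 0.0054 + 0.1292 + 0.0418 + 0.0616 = 0.2380
Σp_1ᵢ² = 0.27² + 0.34² + 0.11² + 0.28² = 0.0729 + 0.1156 + 0.0121 + 0.0784 = 0.2790
Σp_2ᵢ² = 0.02² + 0.38² + 0.38² + 0.22² = 0.0004 + 0.1444 + 0.1444 + 0.0484 = 0.3376
O = 0.2380 / √(0.2790 × 0.3376) = 0.2380 / 0.30690 = 0.7755

0.78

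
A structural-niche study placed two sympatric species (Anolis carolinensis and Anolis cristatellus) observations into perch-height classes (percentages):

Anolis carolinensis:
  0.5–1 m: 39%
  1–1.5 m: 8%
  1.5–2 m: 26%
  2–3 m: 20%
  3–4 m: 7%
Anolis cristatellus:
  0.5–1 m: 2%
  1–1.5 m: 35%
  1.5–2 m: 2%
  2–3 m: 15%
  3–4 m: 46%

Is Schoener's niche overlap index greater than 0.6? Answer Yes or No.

Convert percentages to proportions (divide by 100).
Σ|p₁ᵢ − p₂ᵢ| = 0.37 + 0.27 + 0.24 + 0.05 + 0.39 = 1.32
D = 1 − ½ × 1.32 = 1 − 0.660 = 0.3400
D = 0.3400 < 0.6 → No.

No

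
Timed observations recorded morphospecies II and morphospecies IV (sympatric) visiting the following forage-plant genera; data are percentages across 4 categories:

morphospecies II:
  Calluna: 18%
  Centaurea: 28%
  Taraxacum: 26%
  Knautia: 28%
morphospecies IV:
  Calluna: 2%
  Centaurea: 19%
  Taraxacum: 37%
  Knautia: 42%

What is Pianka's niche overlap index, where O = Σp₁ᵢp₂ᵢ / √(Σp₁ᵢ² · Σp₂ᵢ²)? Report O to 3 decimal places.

0.903

Convert percentages to proportions (divide by 100).
Σ p₁ᵢp₂ᵢ = 0.0036 + 0.0532 + 0.0962 + 0.1176 = 0.2706
Σp_1ᵢ² = 0.18² + 0.28² + 0.26² + 0.28² = 0.0324 + 0.0784 + 0.0676 + 0.0784 = 0.2568
Σp_2ᵢ² = 0.02² + 0.19² + 0.37² + 0.42² = 0.0004 + 0.0361 + 0.1369 + 0.1764 = 0.3498
O = 0.2706 / √(0.2568 × 0.3498) = 0.2706 / 0.299714 = 0.90286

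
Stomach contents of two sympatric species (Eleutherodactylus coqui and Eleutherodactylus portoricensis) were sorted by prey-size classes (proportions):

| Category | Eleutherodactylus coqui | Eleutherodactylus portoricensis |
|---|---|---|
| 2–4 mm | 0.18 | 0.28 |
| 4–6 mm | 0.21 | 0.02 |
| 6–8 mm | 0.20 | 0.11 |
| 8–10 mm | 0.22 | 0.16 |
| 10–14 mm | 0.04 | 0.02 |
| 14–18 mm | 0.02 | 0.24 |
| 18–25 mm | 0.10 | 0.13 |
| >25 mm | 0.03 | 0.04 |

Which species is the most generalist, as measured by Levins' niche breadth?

Σp_coquᵢ² = 0.18² + 0.21² + 0.20² + 0.22² + 0.04² + 0.02² + 0.10² + 0.03² = 0.0324 + 0.0441 + 0.0400 + 0.0484 + 0.0016 + 0.0004 + 0.0100 + 0.0009 = 0.1778
B_coqu = 1 / 0.1778 = 5.6243
Σp_portᵢ² = 0.28² + 0.02² + 0.11² + 0.16² + 0.02² + 0.24² + 0.13² + 0.04² = 0.0784 + 0.0004 + 0.0121 + 0.0256 + 0.0004 + 0.0576 + 0.0169 + 0.0016 = 0.1930
B_port = 1 / 0.1930 = 5.1813
Highest B → broadest niche (most generalist): Eleutherodactylus coqui (B = 5.62).

Eleutherodactylus coqui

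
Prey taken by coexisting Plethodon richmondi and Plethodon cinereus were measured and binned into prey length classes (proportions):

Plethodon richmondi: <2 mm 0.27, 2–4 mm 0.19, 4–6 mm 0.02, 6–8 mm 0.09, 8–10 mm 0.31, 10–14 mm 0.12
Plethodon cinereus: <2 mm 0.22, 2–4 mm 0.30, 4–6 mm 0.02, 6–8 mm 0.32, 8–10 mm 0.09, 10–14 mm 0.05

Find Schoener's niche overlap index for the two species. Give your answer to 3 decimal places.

0.660

Σ|p₁ᵢ − p₂ᵢ| = 0.05 + 0.11 + 0.00 + 0.23 + 0.22 + 0.07 = 0.68
D = 1 − ½ × 0.68 = 1 − 0.340 = 0.66000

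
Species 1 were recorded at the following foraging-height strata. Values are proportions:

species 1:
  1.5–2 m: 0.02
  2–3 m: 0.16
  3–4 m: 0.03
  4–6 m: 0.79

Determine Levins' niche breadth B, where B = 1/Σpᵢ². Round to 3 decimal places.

1.536

Σpᵢ² = 0.02² + 0.16² + 0.03² + 0.79² = 0.0004 + 0.0256 + 0.0009 + 0.6241 = 0.6510
B = 1 / 0.6510 = 1.53610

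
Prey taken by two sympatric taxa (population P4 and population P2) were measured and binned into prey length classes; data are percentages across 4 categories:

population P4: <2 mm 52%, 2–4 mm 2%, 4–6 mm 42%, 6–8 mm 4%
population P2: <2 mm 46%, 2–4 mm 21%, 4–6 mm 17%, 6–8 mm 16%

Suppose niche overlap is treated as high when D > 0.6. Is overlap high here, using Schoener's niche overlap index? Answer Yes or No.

Yes

Convert percentages to proportions (divide by 100).
Σ|p₁ᵢ − p₂ᵢ| = 0.06 + 0.19 + 0.25 + 0.12 = 0.62
D = 1 − ½ × 0.62 = 1 − 0.310 = 0.6900
D = 0.6900 > 0.6 → Yes.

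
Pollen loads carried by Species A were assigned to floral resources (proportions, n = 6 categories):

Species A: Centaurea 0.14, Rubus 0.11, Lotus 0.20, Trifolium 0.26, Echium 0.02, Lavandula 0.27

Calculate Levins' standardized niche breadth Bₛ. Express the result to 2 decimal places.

0.74

Σpᵢ² = 0.14² + 0.11² + 0.20² + 0.26² + 0.02² + 0.27² = 0.0196 + 0.0121 + 0.0400 + 0.0676 + 0.0004 + 0.0729 = 0.2126
B = 1 / 0.2126 = 4.7037
Bₛ = (B − 1)/(n − 1) = (4.7037 − 1)/(6 − 1) = 3.7037/5 = 0.7407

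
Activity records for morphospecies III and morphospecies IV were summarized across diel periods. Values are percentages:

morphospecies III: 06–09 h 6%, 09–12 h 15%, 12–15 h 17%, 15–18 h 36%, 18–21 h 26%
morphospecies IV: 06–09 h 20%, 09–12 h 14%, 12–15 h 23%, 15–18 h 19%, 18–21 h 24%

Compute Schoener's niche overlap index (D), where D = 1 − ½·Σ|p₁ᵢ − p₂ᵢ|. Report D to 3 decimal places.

0.800

Convert percentages to proportions (divide by 100).
Σ|p₁ᵢ − p₂ᵢ| = 0.14 + 0.01 + 0.06 + 0.17 + 0.02 = 0.40
D = 1 − ½ × 0.40 = 1 − 0.200 = 0.80000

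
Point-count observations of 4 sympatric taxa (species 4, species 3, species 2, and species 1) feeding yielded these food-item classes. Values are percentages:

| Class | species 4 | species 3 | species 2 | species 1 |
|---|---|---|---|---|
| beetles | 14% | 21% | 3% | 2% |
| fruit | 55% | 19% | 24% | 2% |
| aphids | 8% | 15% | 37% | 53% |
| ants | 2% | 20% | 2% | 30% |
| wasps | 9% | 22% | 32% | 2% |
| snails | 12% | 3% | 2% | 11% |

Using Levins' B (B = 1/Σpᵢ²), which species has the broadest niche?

species 3

Convert percentages to proportions (divide by 100).
Σp_4ᵢ² = 0.14² + 0.55² + 0.08² + 0.02² + 0.09² + 0.12² = 0.0196 + 0.3025 + 0.0064 + 0.0004 + 0.0081 + 0.0144 = 0.3514
B_4 = 1 / 0.3514 = 2.8458
Σp_3ᵢ² = 0.21² + 0.19² + 0.15² + 0.20² + 0.22² + 0.03² = 0.0441 + 0.0361 + 0.0225 + 0.0400 + 0.0484 + 0.0009 = 0.1920
B_3 = 1 / 0.1920 = 5.2083
Σp_2ᵢ² = 0.03² + 0.24² + 0.37² + 0.02² + 0.32² + 0.02² = 0.0009 + 0.0576 + 0.1369 + 0.0004 + 0.1024 + 0.0004 = 0.2986
B_2 = 1 / 0.2986 = 3.3490
Σp_1ᵢ² = 0.02² + 0.02² + 0.53² + 0.30² + 0.02² + 0.11² = 0.0004 + 0.0004 + 0.2809 + 0.0900 + 0.0004 + 0.0121 = 0.3842
B_1 = 1 / 0.3842 = 2.6028
Highest B → broadest niche (most generalist): species 3 (B = 5.21).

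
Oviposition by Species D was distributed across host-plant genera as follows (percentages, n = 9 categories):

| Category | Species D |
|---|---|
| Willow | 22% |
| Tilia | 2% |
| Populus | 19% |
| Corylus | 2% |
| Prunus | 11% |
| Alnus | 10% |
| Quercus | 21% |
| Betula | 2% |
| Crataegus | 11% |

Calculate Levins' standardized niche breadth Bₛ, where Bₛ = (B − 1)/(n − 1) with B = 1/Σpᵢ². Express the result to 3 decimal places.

0.637

Convert percentages to proportions (divide by 100).
Σpᵢ² = 0.22² + 0.02² + 0.19² + 0.02² + 0.11² + 0.10² + 0.21² + 0.02² + 0.11² = 0.0484 + 0.0004 + 0.0361 + 0.0004 + 0.0121 + 0.0100 + 0.0441 + 0.0004 + 0.0121 = 0.1640
B = 1 / 0.1640 = 6.09756
Bₛ = (B − 1)/(n − 1) = (6.09756 − 1)/(9 − 1) = 5.09756/8 = 0.63720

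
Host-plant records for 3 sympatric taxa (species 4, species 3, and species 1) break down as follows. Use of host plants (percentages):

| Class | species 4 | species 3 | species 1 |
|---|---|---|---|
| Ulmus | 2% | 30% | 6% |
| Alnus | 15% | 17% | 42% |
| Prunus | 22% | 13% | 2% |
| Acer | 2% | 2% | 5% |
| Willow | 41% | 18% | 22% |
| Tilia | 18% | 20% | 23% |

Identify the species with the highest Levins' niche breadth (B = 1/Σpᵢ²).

species 3

Convert percentages to proportions (divide by 100).
Σp_4ᵢ² = 0.02² + 0.15² + 0.22² + 0.02² + 0.41² + 0.18² = 0.0004 + 0.0225 + 0.0484 + 0.0004 + 0.1681 + 0.0324 = 0.2722
B_4 = 1 / 0.2722 = 3.6738
Σp_3ᵢ² = 0.30² + 0.17² + 0.13² + 0.02² + 0.18² + 0.20² = 0.0900 + 0.0289 + 0.0169 + 0.0004 + 0.0324 + 0.0400 = 0.2086
B_3 = 1 / 0.2086 = 4.7939
Σp_1ᵢ² = 0.06² + 0.42² + 0.02² + 0.05² + 0.22² + 0.23² = 0.0036 + 0.1764 + 0.0004 + 0.0025 + 0.0484 + 0.0529 = 0.2842
B_1 = 1 / 0.2842 = 3.5186
Highest B → broadest niche (most generalist): species 3 (B = 4.79).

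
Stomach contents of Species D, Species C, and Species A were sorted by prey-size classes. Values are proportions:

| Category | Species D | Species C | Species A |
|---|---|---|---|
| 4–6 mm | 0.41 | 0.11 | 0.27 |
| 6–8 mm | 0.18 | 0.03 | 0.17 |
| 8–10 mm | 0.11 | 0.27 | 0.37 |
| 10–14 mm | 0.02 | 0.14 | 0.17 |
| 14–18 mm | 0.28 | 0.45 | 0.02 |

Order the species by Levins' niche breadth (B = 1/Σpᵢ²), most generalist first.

Species A > Species D > Species C

Σp_Dᵢ² = 0.41² + 0.18² + 0.11² + 0.02² + 0.28² = 0.1681 + 0.0324 + 0.0121 + 0.0004 + 0.0784 = 0.2914
B_D = 1 / 0.2914 = 3.4317
Σp_Cᵢ² = 0.11² + 0.03² + 0.27² + 0.14² + 0.45² = 0.0121 + 0.0009 + 0.0729 + 0.0196 + 0.2025 = 0.3080
B_C = 1 / 0.3080 = 3.2468
Σp_Aᵢ² = 0.27² + 0.17² + 0.37² + 0.17² + 0.02² = 0.0729 + 0.0289 + 0.1369 + 0.0289 + 0.0004 = 0.2680
B_A = 1 / 0.2680 = 3.7313
Ranking by B (broadest → narrowest): Species A (3.73) > Species D (3.43) > Species C (3.25)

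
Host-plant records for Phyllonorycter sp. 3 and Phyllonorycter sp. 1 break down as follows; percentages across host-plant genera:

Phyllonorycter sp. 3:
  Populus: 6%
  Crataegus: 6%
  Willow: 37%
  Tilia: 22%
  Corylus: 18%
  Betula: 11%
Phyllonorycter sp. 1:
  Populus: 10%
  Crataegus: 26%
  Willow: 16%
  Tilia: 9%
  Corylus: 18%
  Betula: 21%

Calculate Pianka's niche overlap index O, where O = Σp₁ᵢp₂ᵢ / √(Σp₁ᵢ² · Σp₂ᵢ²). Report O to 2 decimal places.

Convert percentages to proportions (divide by 100).
Σ p₁ᵢp₂ᵢ = 0.0060 + 0.0156 + 0.0592 + 0.0198 + 0.0324 + 0.0231 = 0.1561
Σp_1ᵢ² = 0.06² + 0.06² + 0.37² + 0.22² + 0.18² + 0.11² = 0.0036 + 0.0036 + 0.1369 + 0.0484 + 0.0324 + 0.0121 = 0.2370
Σp_2ᵢ² = 0.10² + 0.26² + 0.16² + 0.09² + 0.18² + 0.21² = 0.0100 + 0.0676 + 0.0256 + 0.0081 + 0.0324 + 0.0441 = 0.1878
O = 0.1561 / √(0.2370 × 0.1878) = 0.1561 / 0.21097 = 0.7399

0.74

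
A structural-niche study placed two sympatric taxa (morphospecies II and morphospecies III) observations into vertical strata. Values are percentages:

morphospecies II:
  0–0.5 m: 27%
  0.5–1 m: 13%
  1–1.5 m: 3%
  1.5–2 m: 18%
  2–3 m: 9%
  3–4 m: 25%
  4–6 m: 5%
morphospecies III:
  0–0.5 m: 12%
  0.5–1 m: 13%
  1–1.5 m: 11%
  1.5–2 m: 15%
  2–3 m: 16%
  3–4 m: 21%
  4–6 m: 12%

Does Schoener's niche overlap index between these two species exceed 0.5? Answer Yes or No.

Convert percentages to proportions (divide by 100).
Σ|p₁ᵢ − p₂ᵢ| = 0.15 + 0.00 + 0.08 + 0.03 + 0.07 + 0.04 + 0.07 = 0.44
D = 1 − ½ × 0.44 = 1 − 0.220 = 0.7800
D = 0.7800 > 0.5 → Yes.

Yes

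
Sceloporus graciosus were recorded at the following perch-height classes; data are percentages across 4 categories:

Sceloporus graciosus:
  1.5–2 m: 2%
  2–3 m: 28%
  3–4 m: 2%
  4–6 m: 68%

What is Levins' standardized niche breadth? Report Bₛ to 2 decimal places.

0.28

Convert percentages to proportions (divide by 100).
Σpᵢ² = 0.02² + 0.28² + 0.02² + 0.68² = 0.0004 + 0.0784 + 0.0004 + 0.4624 = 0.5416
B = 1 / 0.5416 = 1.8464
Bₛ = (B − 1)/(n − 1) = (1.8464 − 1)/(4 − 1) = 0.8464/3 = 0.2821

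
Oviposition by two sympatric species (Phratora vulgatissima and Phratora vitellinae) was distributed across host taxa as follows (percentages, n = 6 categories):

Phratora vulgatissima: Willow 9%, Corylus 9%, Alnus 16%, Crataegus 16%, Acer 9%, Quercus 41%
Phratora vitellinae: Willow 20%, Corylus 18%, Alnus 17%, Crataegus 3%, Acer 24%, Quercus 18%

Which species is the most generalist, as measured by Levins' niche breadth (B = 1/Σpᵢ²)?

Phratora vitellinae

Convert percentages to proportions (divide by 100).
Σp_vulgᵢ² = 0.09² + 0.09² + 0.16² + 0.16² + 0.09² + 0.41² = 0.0081 + 0.0081 + 0.0256 + 0.0256 + 0.0081 + 0.1681 = 0.2436
B_vulg = 1 / 0.2436 = 4.1051
Σp_viteᵢ² = 0.20² + 0.18² + 0.17² + 0.03² + 0.24² + 0.18² = 0.0400 + 0.0324 + 0.0289 + 0.0009 + 0.0576 + 0.0324 = 0.1922
B_vite = 1 / 0.1922 = 5.2029
Highest B → broadest niche (most generalist): Phratora vitellinae (B = 5.20).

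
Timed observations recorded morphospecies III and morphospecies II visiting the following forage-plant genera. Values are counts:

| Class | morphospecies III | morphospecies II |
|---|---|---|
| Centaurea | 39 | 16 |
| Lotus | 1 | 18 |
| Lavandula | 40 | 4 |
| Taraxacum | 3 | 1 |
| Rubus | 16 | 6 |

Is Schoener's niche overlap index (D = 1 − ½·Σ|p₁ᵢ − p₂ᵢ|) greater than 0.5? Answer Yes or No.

Yes

Proportions for morphospecies III (n=99): 39/99=0.3939, 1/99=0.0101, 40/99=0.4040, 3/99=0.0303, 16/99=0.1616
Proportions for morphospecies II (n=45): 16/45=0.3556, 18/45=0.4000, 4/45=0.0889, 1/45=0.0222, 6/45=0.1333
Σ|p₁ᵢ − p₂ᵢ| = 0.0383 + 0.3899 + 0.3151 + 0.0081 + 0.0283 = 0.7797
D = 1 − ½ × 0.7797 = 1 − 0.38985 = 0.61015
D = 0.61015 > 0.5 → Yes.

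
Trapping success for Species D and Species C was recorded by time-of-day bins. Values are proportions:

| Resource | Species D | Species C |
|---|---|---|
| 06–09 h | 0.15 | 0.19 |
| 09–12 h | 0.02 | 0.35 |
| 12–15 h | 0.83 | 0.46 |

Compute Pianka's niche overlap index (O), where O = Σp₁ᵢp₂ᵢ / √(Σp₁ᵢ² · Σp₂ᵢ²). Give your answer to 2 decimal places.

Σ p₁ᵢp₂ᵢ = 0.0285 + 0.0070 + 0.3818 = 0.4173
Σp_1ᵢ² = 0.15² + 0.02² + 0.83² = 0.0225 + 0.0004 + 0.6889 = 0.7118
Σp_2ᵢ² = 0.19² + 0.35² + 0.46² = 0.0361 + 0.1225 + 0.2116 = 0.3702
O = 0.4173 / √(0.7118 × 0.3702) = 0.4173 / 0.51333 = 0.8129

0.81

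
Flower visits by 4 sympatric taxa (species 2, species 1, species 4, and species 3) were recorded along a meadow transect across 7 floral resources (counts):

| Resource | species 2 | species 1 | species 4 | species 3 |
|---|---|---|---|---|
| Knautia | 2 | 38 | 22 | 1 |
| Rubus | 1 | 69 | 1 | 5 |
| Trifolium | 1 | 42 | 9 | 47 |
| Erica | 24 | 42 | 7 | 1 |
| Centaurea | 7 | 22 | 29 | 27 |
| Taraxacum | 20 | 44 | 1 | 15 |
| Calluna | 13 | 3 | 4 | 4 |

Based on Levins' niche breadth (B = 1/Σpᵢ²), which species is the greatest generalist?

Proportions for species 2 (n=68): 2/68=0.0294, 1/68=0.0147, 1/68=0.0147, 24/68=0.3529, 7/68=0.1029, 20/68=0.2941, 13/68=0.1912
Proportions for species 1 (n=260): 38/260=0.1462, 69/260=0.2654, 42/260=0.1615, 42/260=0.1615, 22/260=0.0846, 44/260=0.1692, 3/260=0.0115
Proportions for species 4 (n=73): 22/73=0.3014, 1/73=0.0137, 9/73=0.1233, 7/73=0.0959, 29/73=0.3973, 1/73=0.0137, 4/73=0.0548
Proportions for species 3 (n=100): 1/100=0.0100, 5/100=0.0500, 47/100=0.4700, 1/100=0.0100, 27/100=0.2700, 15/100=0.1500, 4/100=0.0400
Σp_2ᵢ² = 0.0294² + 0.0147² + 0.0147² + 0.3529² + 0.1029² + 0.2941² + 0.1912² = 0.000864 + 0.000216 + 0.000216 + 0.124538 + 0.010588 + 0.086495 + 0.036557 = 0.259474
B_2 = 1 / 0.259474 = 3.8540
Σp_1ᵢ² = 0.1462² + 0.2654² + 0.1615² + 0.1615² + 0.0846² + 0.1692² + 0.0115² = 0.021374 + 0.070437 + 0.026082 + 0.026082 + 0.007157 + 0.028629 + 0.000132 = 0.179893
B_1 = 1 / 0.179893 = 5.5589
Σp_4ᵢ² = 0.3014² + 0.0137² + 0.1233² + 0.0959² + 0.3973² + 0.0137² + 0.0548² = 0.090842 + 0.000188 + 0.015203 + 0.009197 + 0.157847 + 0.000188 + 0.003003 = 0.276468
B_4 = 1 / 0.276468 = 3.6171
Σp_3ᵢ² = 0.0100² + 0.0500² + 0.4700² + 0.0100² + 0.2700² + 0.1500² + 0.0400² = 0.000100 + 0.002500 + 0.220900 + 0.000100 + 0.072900 + 0.022500 + 0.001600 = 0.320600
B_3 = 1 / 0.320600 = 3.1192
Highest B → broadest niche (most generalist): species 1 (B = 5.56).

species 1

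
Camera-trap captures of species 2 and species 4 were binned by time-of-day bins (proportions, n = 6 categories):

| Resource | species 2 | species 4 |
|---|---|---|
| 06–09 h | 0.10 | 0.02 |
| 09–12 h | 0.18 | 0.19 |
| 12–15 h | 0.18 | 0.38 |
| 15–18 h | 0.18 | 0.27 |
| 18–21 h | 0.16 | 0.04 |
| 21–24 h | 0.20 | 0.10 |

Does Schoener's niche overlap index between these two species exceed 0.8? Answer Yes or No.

Σ|p₁ᵢ − p₂ᵢ| = 0.08 + 0.01 + 0.20 + 0.09 + 0.12 + 0.10 = 0.60
D = 1 − ½ × 0.60 = 1 − 0.300 = 0.7000
D = 0.7000 < 0.8 → No.

No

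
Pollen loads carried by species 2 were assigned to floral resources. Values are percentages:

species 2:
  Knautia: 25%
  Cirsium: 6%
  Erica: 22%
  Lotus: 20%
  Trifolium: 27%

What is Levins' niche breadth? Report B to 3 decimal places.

4.398

Convert percentages to proportions (divide by 100).
Σpᵢ² = 0.25² + 0.06² + 0.22² + 0.20² + 0.27² = 0.0625 + 0.0036 + 0.0484 + 0.0400 + 0.0729 = 0.2274
B = 1 / 0.2274 = 4.39754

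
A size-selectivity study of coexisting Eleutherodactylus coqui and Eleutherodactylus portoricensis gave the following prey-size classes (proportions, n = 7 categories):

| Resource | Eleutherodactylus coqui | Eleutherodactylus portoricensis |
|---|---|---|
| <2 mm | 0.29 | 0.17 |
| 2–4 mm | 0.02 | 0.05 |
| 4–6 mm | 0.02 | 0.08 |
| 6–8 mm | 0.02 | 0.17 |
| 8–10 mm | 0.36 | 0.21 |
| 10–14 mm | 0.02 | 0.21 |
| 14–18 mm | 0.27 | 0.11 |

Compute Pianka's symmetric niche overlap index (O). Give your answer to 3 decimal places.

0.751

Σ p₁ᵢp₂ᵢ = 0.0493 + 0.0010 + 0.0016 + 0.0034 + 0.0756 + 0.0042 + 0.0297 = 0.1648
Σp_1ᵢ² = 0.29² + 0.02² + 0.02² + 0.02² + 0.36² + 0.02² + 0.27² = 0.0841 + 0.0004 + 0.0004 + 0.0004 + 0.1296 + 0.0004 + 0.0729 = 0.2882
Σp_2ᵢ² = 0.17² + 0.05² + 0.08² + 0.17² + 0.21² + 0.21² + 0.11² = 0.0289 + 0.0025 + 0.0064 + 0.0289 + 0.0441 + 0.0441 + 0.0121 = 0.1670
O = 0.1648 / √(0.2882 × 0.1670) = 0.1648 / 0.219384 = 0.75119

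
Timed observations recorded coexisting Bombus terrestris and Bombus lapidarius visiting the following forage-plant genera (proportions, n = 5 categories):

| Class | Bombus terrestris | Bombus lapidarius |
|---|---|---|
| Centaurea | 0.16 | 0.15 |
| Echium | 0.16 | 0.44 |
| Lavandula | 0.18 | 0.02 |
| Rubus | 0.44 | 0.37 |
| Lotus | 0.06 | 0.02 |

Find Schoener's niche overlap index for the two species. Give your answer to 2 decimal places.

0.72

Σ|p₁ᵢ − p₂ᵢ| = 0.01 + 0.28 + 0.16 + 0.07 + 0.04 = 0.56
D = 1 − ½ × 0.56 = 1 − 0.280 = 0.7200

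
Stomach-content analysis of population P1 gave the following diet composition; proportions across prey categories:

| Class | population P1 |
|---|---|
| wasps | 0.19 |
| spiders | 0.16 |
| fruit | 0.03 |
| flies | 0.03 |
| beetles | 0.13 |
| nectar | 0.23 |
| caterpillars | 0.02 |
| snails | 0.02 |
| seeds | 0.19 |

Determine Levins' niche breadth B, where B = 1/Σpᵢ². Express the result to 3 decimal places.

Σpᵢ² = 0.19² + 0.16² + 0.03² + 0.03² + 0.13² + 0.23² + 0.02² + 0.02² + 0.19² = 0.0361 + 0.0256 + 0.0009 + 0.0009 + 0.0169 + 0.0529 + 0.0004 + 0.0004 + 0.0361 = 0.1702
B = 1 / 0.1702 = 5.87544

5.875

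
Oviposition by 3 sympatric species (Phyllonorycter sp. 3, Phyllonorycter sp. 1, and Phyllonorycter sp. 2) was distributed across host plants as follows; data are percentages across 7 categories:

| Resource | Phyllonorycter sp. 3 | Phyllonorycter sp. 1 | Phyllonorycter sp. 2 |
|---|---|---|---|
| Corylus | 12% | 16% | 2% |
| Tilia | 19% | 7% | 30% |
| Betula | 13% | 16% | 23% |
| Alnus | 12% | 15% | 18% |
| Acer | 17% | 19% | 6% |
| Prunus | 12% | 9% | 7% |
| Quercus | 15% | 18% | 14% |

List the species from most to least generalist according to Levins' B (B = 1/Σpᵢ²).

Convert percentages to proportions (divide by 100).
Σp_3ᵢ² = 0.12² + 0.19² + 0.13² + 0.12² + 0.17² + 0.12² + 0.15² = 0.0144 + 0.0361 + 0.0169 + 0.0144 + 0.0289 + 0.0144 + 0.0225 = 0.1476
B_3 = 1 / 0.1476 = 6.7751
Σp_1ᵢ² = 0.16² + 0.07² + 0.16² + 0.15² + 0.19² + 0.09² + 0.18² = 0.0256 + 0.0049 + 0.0256 + 0.0225 + 0.0361 + 0.0081 + 0.0324 = 0.1552
B_1 = 1 / 0.1552 = 6.4433
Σp_2ᵢ² = 0.02² + 0.30² + 0.23² + 0.18² + 0.06² + 0.07² + 0.14² = 0.0004 + 0.0900 + 0.0529 + 0.0324 + 0.0036 + 0.0049 + 0.0196 = 0.2038
B_2 = 1 / 0.2038 = 4.9068
Ranking by B (broadest → narrowest): Phyllonorycter sp. 3 (6.78) > Phyllonorycter sp. 1 (6.44) > Phyllonorycter sp. 2 (4.91)

Phyllonorycter sp. 3 > Phyllonorycter sp. 1 > Phyllonorycter sp. 2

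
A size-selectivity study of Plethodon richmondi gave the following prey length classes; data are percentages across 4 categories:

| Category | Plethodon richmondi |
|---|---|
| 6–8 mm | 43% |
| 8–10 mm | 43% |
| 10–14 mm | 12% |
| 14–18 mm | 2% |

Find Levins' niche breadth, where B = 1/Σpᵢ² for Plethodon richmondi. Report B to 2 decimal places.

2.60

Convert percentages to proportions (divide by 100).
Σpᵢ² = 0.43² + 0.43² + 0.12² + 0.02² = 0.1849 + 0.1849 + 0.0144 + 0.0004 = 0.3846
B = 1 / 0.3846 = 2.6001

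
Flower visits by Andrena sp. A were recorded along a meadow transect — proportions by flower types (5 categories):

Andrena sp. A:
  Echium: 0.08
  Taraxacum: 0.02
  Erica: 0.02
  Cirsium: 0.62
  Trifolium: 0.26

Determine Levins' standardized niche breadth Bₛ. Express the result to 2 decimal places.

Σpᵢ² = 0.08² + 0.02² + 0.02² + 0.62² + 0.26² = 0.0064 + 0.0004 + 0.0004 + 0.3844 + 0.0676 = 0.4592
B = 1 / 0.4592 = 2.1777
Bₛ = (B − 1)/(n − 1) = (2.1777 − 1)/(5 − 1) = 1.1777/4 = 0.2944

0.29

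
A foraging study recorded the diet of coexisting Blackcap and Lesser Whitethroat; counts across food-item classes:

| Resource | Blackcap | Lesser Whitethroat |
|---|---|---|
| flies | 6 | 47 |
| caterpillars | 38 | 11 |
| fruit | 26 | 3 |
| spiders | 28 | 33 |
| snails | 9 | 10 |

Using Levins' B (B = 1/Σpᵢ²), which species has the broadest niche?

Proportions for Blackcap (n=107): 6/107=0.0561, 38/107=0.3551, 26/107=0.2430, 28/107=0.2617, 9/107=0.0841
Proportions for Lesser Whitethroat (n=104): 47/104=0.4519, 11/104=0.1058, 3/104=0.0288, 33/104=0.3173, 10/104=0.0962
Σp_Blacᵢ² = 0.0561² + 0.3551² + 0.2430² + 0.2617² + 0.0841² = 0.003147 + 0.126096 + 0.059049 + 0.068487 + 0.007073 = 0.263852
B_Blac = 1 / 0.263852 = 3.7900
Σp_Whitᵢ² = 0.4519² + 0.1058² + 0.0288² + 0.3173² + 0.0962² = 0.204214 + 0.011194 + 0.000829 + 0.100679 + 0.009254 = 0.326170
B_Whit = 1 / 0.326170 = 3.0659
Highest B → broadest niche (most generalist): Blackcap (B = 3.79).

Blackcap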